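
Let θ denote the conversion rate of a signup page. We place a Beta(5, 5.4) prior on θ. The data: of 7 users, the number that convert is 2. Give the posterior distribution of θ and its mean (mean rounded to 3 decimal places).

Posterior: Beta(7, 10.4); mean ≈ 0.402

The binomial likelihood is conjugate to the Beta prior: with 2 successes and 5 failures, the posterior is Beta(5+2, 5.4+5) = Beta(7, 10.4).
E[θ | data] = 7/(7+10.4) = 0.402.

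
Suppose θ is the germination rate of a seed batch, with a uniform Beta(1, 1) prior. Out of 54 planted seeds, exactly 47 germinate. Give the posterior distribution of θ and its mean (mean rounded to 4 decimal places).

Observing 47 successes and 7 failures updates Beta(1, 1) by adding the success and failure counts to the two shape parameters: α = 1+47 = 48, β = 1+7 = 8.
Posterior mean = α/(α+β) = 48/56 = 0.8571.

Posterior: Beta(48, 8); mean ≈ 0.8571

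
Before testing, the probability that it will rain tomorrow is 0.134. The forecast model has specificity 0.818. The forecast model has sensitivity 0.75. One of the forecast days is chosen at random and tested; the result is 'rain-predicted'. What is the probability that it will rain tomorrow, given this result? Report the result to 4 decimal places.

Let H be the event that it will rain tomorrow. P(H) = 0.134, so P(¬H) = 0.866. With E the 'rain-predicted' result, P(E|H) = 0.75 and P(E|¬H) = 0.182.
P(E) = 0.75·0.134 + 0.182·0.866 = 0.10050 + 0.15761 = 0.25811.
By Bayes' theorem, P(H|E) = 0.10050 / 0.25811 = 0.3894.

P(H | E) ≈ 0.3894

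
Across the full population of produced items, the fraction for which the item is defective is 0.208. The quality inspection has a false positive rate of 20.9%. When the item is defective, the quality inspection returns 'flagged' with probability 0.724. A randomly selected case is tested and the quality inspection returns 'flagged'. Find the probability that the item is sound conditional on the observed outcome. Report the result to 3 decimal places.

P(¬H | E) ≈ 0.524

Write H for 'the item is defective'. Prior odds H:¬H = 0.208/0.792 = 0.26263. For the 'flagged' outcome, the likelihood ratio is 0.724/0.209 = 3.4641.
Posterior odds = 0.26263 × 3.4641 = 0.90977, so P(H|E) = 0.90977/(1+0.90977) = 0.476. Then P(¬H|E) = 1 − 0.476 = 0.524.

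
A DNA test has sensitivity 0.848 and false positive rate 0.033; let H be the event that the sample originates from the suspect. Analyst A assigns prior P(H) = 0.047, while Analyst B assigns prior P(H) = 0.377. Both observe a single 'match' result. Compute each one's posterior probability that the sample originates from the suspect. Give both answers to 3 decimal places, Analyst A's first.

P('+'|H) = 0.848, P('+'|¬H) = 0.033.
Analyst A: numerator 0.848·0.047 = 0.039856; evidence = 0.039856+0.033·0.953 = 0.071305; posterior = 0.559.
Analyst B: numerator 0.848·0.377 = 0.31970; evidence = 0.31970+0.033·0.623 = 0.34025; posterior = 0.940.

Analyst A: 0.559; Analyst B: 0.940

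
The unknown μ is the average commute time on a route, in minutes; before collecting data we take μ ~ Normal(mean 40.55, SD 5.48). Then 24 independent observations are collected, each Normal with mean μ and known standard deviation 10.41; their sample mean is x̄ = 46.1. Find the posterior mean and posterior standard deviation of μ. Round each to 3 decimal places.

Posterior mean ≈ 45.375; posterior SD ≈ 1.981

With known σ, the Normal prior is conjugate. Weight on the data is w = (n/σ²)/(n/σ² + 1/τ₀²) = 0.221467/(0.221467+0.0332996) = 0.86929.
Posterior mean = w·x̄ + (1−w)·μ₀ = 0.86929·46.1 + 0.13071·40.55 = 45.375. Posterior variance = 1/(0.221467+0.0332996) = 3.92516, so SD = 1.981.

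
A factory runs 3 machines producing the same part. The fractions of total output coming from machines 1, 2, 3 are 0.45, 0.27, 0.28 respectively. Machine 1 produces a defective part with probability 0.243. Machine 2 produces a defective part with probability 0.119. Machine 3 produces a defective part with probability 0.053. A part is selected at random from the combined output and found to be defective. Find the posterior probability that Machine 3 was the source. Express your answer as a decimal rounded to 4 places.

P(defective|M1) = 0.243; P(defective|M2) = 0.119; P(defective|M3) = 0.053.
Prior × likelihood for each source: 0.45·0.243=0.1094, 0.27·0.119=0.03213, 0.28·0.053=0.01484. Summing gives P(defective) = 0.15632.
P(Machine 3 | defective) = 0.01484 / 0.15632 = 0.0949.

Posterior probability ≈ 0.0949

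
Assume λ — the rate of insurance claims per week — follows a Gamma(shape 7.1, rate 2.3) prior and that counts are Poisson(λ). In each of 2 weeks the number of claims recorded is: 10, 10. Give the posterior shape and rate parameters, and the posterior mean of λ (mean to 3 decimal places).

Posterior: Gamma(shape=27.1, rate=4.3); mean ≈ 6.302

Total count ∑xᵢ = 20 over n = 2 weeks.
Gamma is conjugate to the Poisson likelihood: posterior is Gamma(shape = 7.1+20 = 27.1, rate = 2.3+2 = 4.3).
E[λ | data] = 27.1/4.3 = 6.302.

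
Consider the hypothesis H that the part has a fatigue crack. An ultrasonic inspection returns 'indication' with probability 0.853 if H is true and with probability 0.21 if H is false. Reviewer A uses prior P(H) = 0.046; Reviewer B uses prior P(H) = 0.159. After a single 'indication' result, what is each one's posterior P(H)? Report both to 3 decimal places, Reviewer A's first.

The likelihood ratio for an 'indication' result is 0.853/0.21 = 4.0619.
Reviewer A: prior odds 0.046/0.954 = 0.048218; posterior odds 0.19586; posterior probability 0.164.
Reviewer B: prior odds 0.159/0.841 = 0.18906; posterior odds 0.76795; posterior probability 0.434.

Reviewer A: 0.164; Reviewer B: 0.434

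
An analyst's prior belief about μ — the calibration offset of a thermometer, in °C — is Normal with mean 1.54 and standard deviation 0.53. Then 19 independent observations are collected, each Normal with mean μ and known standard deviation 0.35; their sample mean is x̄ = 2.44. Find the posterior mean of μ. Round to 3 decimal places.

With known σ, the Normal prior is conjugate. Weight on the data is w = (n/σ²)/(n/σ² + 1/τ₀²) = 155.102/(155.102+3.55999) = 0.97756.
Posterior mean = w·x̄ + (1−w)·μ₀ = 0.97756·2.44 + 0.022438·1.54 = 2.420.

Posterior mean ≈ 2.420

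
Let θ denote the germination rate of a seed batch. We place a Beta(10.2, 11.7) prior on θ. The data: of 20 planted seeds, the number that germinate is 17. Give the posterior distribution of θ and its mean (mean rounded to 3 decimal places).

Posterior: Beta(27.2, 14.7); mean ≈ 0.649

Observing 17 successes and 3 failures updates Beta(10.2, 11.7) by adding the success and failure counts to the two shape parameters: α = 10.2+17 = 27.2, β = 11.7+3 = 14.7.
E[θ | data] = 27.2/(27.2+14.7) = 0.649.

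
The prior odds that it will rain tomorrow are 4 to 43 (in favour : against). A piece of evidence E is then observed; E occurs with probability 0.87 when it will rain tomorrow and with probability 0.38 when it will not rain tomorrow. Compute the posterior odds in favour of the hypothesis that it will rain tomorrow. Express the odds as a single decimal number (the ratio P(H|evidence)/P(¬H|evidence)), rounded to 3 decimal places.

Prior odds = 4/43 = 0.093023. In log-odds, ln(0.093023) = -2.3749.
Add log likelihood ratio: ln(2.2895) = 0.82832.
Posterior log-odds = -1.5466, so posterior odds = exp(-1.5466) = 0.21297.

Posterior odds ≈ 0.213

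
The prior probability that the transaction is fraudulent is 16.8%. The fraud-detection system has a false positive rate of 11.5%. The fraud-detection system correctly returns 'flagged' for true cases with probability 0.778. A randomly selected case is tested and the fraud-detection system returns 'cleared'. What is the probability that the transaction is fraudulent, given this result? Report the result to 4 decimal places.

Let H be the event that the transaction is fraudulent. P(H) = 0.168, so P(¬H) = 0.832. With E the 'cleared' result, P(E|H) = 0.222 and P(E|¬H) = 0.885.
P(E) = 0.222·0.168 + 0.885·0.832 = 0.037296 + 0.73632 = 0.77362.
By Bayes' theorem, P(H|E) = 0.037296 / 0.77362 = 0.0482.

P(H | E) ≈ 0.0482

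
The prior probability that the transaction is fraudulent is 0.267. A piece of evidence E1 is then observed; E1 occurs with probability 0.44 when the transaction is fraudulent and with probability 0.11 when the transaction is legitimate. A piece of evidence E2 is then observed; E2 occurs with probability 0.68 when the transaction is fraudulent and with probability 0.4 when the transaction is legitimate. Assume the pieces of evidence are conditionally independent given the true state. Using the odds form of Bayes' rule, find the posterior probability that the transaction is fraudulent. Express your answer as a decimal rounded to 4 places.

Prior odds = 0.267/(1−0.267) = 0.36426.
Likelihood ratio for E1 = 0.44/0.11 = 4.0000.
Likelihood ratio for E2 = 0.68/0.4 = 1.7000.
Posterior odds = prior odds × LR₁ × LR₂ = 2.4769.
Posterior probability = odds/(1+odds) = 2.4769/3.4769 = 0.7124.

Posterior probability ≈ 0.7124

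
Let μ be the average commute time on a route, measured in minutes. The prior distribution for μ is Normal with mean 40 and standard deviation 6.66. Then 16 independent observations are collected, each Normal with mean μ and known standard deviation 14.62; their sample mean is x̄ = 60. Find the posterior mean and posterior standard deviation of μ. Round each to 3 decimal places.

Prior precision 1/τ₀² = 1/6.66² = 0.0225451; data precision n/σ² = 16/14.62² = 0.0748558.
Posterior precision = 0.0225451 + 0.0748558 = 0.0974008, giving posterior SD = 1/√0.0974008 = 3.204.
Posterior mean = (0.0225451·40 + 0.0748558·60) / 0.0974008 = 55.371.

Posterior mean ≈ 55.371; posterior SD ≈ 3.204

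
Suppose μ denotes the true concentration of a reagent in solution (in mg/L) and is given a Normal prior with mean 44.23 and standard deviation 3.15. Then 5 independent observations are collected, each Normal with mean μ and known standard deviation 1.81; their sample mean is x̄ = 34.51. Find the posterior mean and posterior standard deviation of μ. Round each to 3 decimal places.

Prior precision 1/τ₀² = 1/3.15² = 0.100781; data precision n/σ² = 5/1.81² = 1.52620.
Posterior precision = 0.100781 + 1.52620 = 1.62699, giving posterior SD = 1/√1.62699 = 0.784.
Posterior mean = (0.100781·44.23 + 1.52620·34.51) / 1.62699 = 35.112.

Posterior mean ≈ 35.112; posterior SD ≈ 0.784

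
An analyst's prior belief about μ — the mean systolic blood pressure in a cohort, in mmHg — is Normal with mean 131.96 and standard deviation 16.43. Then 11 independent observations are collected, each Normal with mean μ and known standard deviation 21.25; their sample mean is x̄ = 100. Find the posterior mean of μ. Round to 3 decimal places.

Posterior mean ≈ 104.219

Prior precision 1/τ₀² = 1/16.43² = 0.00370446; data precision n/σ² = 11/21.25² = 0.0243599.
Posterior precision = 0.00370446 + 0.0243599 = 0.0280643.
Posterior mean = (0.00370446·131.96 + 0.0243599·100) / 0.0280643 = 104.219.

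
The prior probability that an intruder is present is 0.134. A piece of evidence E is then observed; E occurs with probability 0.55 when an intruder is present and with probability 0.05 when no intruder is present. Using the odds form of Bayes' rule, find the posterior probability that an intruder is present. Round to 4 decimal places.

Prior odds = 0.134/(1−0.134) = 0.15473.
Likelihood ratio for E = 0.55/0.05 = 11.000.
Posterior odds = prior odds × LR = 1.7021.
Posterior probability = odds/(1+odds) = 1.7021/2.7021 = 0.6299.

Posterior probability ≈ 0.6299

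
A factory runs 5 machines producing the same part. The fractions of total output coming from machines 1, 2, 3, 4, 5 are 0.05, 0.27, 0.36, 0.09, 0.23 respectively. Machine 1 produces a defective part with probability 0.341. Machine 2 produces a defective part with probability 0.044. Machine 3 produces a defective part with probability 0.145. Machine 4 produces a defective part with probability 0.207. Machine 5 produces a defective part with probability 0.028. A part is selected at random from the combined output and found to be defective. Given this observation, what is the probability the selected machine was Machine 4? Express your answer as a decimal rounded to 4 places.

P(defective|M1) = 0.341; P(defective|M2) = 0.044; P(defective|M3) = 0.145; P(defective|M4) = 0.207; P(defective|M5) = 0.028.
Prior × likelihood for each source: 0.05·0.341=0.01705, 0.27·0.044=0.01188, 0.36·0.145=0.05220, 0.09·0.207=0.01863, 0.23·0.028=0.006440. Summing gives P(defective) = 0.10620.
P(Machine 4 | defective) = 0.01863 / 0.10620 = 0.1754.

Posterior probability ≈ 0.1754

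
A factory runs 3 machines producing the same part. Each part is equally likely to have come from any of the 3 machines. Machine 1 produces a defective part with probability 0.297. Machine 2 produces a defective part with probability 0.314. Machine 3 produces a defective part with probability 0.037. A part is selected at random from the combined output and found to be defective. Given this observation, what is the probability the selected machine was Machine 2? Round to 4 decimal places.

P(defective|M1) = 0.297; P(defective|M2) = 0.314; P(defective|M3) = 0.037.
Prior × likelihood for each source: 0.333333·0.297=0.09900, 0.333333·0.314=0.1047, 0.333333·0.037=0.01233. Summing gives P(defective) = 0.21600.
P(Machine 2 | defective) = 0.1047 / 0.21600 = 0.4846.

Posterior probability ≈ 0.4846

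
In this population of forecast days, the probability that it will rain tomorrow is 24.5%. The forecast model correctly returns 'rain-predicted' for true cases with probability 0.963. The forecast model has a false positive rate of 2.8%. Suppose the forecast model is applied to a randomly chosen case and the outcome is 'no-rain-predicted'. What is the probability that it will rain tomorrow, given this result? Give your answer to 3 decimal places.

Write H for 'it will rain tomorrow'. Prior odds H:¬H = 0.245/0.755 = 0.32450. For the 'no-rain-predicted' outcome, the likelihood ratio is 0.037/0.972 = 0.038066.
Posterior odds = 0.32450 × 0.038066 = 0.012352, so P(H|E) = 0.012352/(1+0.012352) = 0.012.

P(H | E) ≈ 0.012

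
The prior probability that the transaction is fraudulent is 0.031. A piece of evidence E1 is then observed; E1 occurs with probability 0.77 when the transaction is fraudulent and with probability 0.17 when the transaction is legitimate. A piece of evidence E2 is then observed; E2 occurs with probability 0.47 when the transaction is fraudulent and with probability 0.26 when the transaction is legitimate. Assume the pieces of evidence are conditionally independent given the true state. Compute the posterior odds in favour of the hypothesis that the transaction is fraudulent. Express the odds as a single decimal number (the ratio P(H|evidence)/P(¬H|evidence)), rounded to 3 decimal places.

Prior odds = 0.031/(1−0.031) = 0.031992. In log-odds, ln(0.031992) = -3.4423.
Add log likelihood ratios: ln(4.5294) + ln(1.8077) = 2.1026.
Posterior log-odds = -1.3396, so posterior odds = exp(-1.3396) = 0.26194.

Posterior odds ≈ 0.262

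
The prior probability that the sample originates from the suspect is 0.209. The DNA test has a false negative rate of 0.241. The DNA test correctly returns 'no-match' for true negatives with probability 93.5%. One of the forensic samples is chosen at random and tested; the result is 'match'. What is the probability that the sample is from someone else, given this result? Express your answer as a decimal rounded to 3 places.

P(¬H | E) ≈ 0.245

Write H for 'the sample originates from the suspect'. Prior odds H:¬H = 0.209/0.791 = 0.26422. For the 'match' outcome, the likelihood ratio is 0.759/0.065 = 11.677.
Posterior odds = 0.26422 × 11.677 = 3.0853, so P(H|E) = 3.0853/(1+3.0853) = 0.755. Then P(¬H|E) = 1 − 0.755 = 0.245.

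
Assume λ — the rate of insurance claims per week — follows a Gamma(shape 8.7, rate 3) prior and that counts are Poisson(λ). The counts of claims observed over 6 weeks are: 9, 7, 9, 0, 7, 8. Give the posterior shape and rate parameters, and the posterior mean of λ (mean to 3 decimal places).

The Poisson likelihood adds the total count to the shape and the number of exposure periods to the rate. Here ∑xᵢ = 40 and n = 6, so shape 8.7→48.7 and rate 3→9.
Posterior mean = shape/rate = 48.7/9 = 5.411.

Posterior: Gamma(shape=48.7, rate=9); mean ≈ 5.411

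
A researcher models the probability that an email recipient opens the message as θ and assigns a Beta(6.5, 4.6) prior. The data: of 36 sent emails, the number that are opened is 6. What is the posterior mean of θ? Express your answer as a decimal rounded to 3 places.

Observing 6 successes and 30 failures updates Beta(6.5, 4.6) by adding the success and failure counts to the two shape parameters: α = 6.5+6 = 12.5, β = 4.6+30 = 34.6.
Posterior mean = α/(α+β) = 12.5/47.1 = 0.265.

Posterior mean ≈ 0.265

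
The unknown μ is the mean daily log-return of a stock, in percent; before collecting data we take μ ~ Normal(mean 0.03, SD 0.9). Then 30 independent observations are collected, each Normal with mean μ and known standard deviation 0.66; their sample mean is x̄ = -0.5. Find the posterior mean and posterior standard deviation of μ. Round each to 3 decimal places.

Posterior mean ≈ -0.491; posterior SD ≈ 0.119

Prior precision 1/τ₀² = 1/0.9² = 1.23457; data precision n/σ² = 30/0.66² = 68.8705.
Posterior precision = 1.23457 + 68.8705 = 70.1051, giving posterior SD = 1/√70.1051 = 0.119.
Posterior mean = (1.23457·0.03 + 68.8705·-0.5) / 70.1051 = -0.491.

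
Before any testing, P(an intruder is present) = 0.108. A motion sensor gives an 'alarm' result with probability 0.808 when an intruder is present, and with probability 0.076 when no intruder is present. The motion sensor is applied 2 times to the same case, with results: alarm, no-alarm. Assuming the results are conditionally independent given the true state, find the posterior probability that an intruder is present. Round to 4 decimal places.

With H the event that an intruder is present, the joint likelihood of the observed sequence is P(data|H) = 0.808·0.192 = 0.15514 and P(data|¬H) = 0.076·0.924 = 0.070224.
Bayes: P(H|data) = 0.108·0.15514 / (0.108·0.15514 + 0.892·0.070224) = 0.016755/0.079394 = 0.2110.

Posterior P(H) ≈ 0.2110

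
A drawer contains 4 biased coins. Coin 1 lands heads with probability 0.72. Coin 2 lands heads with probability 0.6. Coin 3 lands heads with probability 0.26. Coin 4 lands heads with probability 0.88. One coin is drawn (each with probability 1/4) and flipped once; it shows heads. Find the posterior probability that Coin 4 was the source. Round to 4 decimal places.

Posterior probability ≈ 0.3577

P(heads|C1) = 0.72; P(heads|C2) = 0.6; P(heads|C3) = 0.26; P(heads|C4) = 0.88.
Prior × likelihood for each source: 0.25·0.72=0.1800, 0.25·0.6=0.1500, 0.25·0.26=0.06500, 0.25·0.88=0.2200. Summing gives P(heads) = 0.61500.
P(Coin 4 | heads) = 0.2200 / 0.61500 = 0.3577.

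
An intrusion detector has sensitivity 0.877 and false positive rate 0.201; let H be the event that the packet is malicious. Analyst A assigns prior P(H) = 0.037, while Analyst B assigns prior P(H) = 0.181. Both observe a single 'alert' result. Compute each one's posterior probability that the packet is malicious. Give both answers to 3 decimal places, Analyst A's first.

The likelihood ratio for an 'alert' result is 0.877/0.201 = 4.3632.
Analyst A: prior odds 0.037/0.963 = 0.038422; posterior odds 0.16764; posterior probability 0.144.
Analyst B: prior odds 0.181/0.819 = 0.22100; posterior odds 0.96427; posterior probability 0.491.

Analyst A: 0.144; Analyst B: 0.491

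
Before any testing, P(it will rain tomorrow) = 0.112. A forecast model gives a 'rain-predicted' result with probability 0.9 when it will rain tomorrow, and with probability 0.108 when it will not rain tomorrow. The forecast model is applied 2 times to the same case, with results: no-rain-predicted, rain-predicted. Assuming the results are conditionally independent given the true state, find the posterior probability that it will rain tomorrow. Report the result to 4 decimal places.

Posterior P(H) ≈ 0.1054

With H the event that it will rain tomorrow, the joint likelihood of the observed sequence is P(data|H) = 0.1·0.9 = 0.090000 and P(data|¬H) = 0.892·0.108 = 0.096336.
Bayes: P(H|data) = 0.112·0.090000 / (0.112·0.090000 + 0.888·0.096336) = 0.010080/0.095626 = 0.1054.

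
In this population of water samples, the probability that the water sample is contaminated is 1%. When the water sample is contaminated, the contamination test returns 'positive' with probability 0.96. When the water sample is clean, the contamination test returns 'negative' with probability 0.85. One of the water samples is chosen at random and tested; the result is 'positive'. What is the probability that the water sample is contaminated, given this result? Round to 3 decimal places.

P(H | E) ≈ 0.061

Write H for 'the water sample is contaminated'. Prior odds H:¬H = 0.01/0.99 = 0.010101. For the 'positive' outcome, the likelihood ratio is 0.96/0.15 = 6.4000.
Posterior odds = 0.010101 × 6.4000 = 0.064646, so P(H|E) = 0.064646/(1+0.064646) = 0.061.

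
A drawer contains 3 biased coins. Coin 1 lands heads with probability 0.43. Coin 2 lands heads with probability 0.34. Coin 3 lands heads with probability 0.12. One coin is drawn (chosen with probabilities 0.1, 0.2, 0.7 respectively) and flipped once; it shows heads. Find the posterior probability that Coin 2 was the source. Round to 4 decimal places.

Tabulate prior·likelihood by source: [1] prior 0.1, lik 0.43, product 0.04300; [2] prior 0.2, lik 0.34, product 0.06800; [3] prior 0.7, lik 0.12, product 0.08400.
Normalizing constant = 0.19500; the posterior for Coin 2 is its product over the sum, 0.06800/0.19500 = 0.3487.

Posterior probability ≈ 0.3487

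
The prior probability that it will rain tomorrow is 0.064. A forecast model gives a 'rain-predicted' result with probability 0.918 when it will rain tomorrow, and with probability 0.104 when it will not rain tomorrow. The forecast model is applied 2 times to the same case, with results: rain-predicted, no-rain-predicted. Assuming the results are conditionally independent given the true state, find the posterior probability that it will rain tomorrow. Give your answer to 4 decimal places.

With H the event that it will rain tomorrow, the joint likelihood of the observed sequence is P(data|H) = 0.918·0.082 = 0.075276 and P(data|¬H) = 0.104·0.896 = 0.093184.
Bayes: P(H|data) = 0.064·0.075276 / (0.064·0.075276 + 0.936·0.093184) = 0.0048177/0.092038 = 0.0523.

Posterior P(H) ≈ 0.0523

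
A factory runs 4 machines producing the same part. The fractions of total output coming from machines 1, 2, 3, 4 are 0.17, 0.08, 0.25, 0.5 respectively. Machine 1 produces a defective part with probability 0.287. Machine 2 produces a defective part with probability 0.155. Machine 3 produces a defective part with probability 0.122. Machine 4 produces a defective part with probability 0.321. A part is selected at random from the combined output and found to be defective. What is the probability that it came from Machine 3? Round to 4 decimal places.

P(defective|M1) = 0.287; P(defective|M2) = 0.155; P(defective|M3) = 0.122; P(defective|M4) = 0.321.
Prior × likelihood for each source: 0.17·0.287=0.04879, 0.08·0.155=0.01240, 0.25·0.122=0.03050, 0.5·0.321=0.1605. Summing gives P(defective) = 0.25219.
P(Machine 3 | defective) = 0.03050 / 0.25219 = 0.1209.

Posterior probability ≈ 0.1209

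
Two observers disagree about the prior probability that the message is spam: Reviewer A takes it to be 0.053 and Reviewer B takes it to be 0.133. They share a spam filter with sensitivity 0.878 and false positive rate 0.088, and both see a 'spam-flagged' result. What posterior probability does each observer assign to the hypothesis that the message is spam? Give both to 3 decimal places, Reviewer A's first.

P('+'|H) = 0.878, P('+'|¬H) = 0.088.
Reviewer A: numerator 0.878·0.053 = 0.046534; evidence = 0.046534+0.088·0.947 = 0.12987; posterior = 0.358.
Reviewer B: numerator 0.878·0.133 = 0.11677; evidence = 0.11677+0.088·0.867 = 0.19307; posterior = 0.605.

Reviewer A: 0.358; Reviewer B: 0.605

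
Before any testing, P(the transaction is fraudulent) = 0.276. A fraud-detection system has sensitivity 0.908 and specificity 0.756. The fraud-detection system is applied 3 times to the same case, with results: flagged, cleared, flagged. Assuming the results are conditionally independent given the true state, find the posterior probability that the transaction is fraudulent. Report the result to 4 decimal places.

Posterior P(H) ≈ 0.3911

With H the event that the transaction is fraudulent, the joint likelihood of the observed sequence is P(data|H) = 0.908·0.092·0.908 = 0.075851 and P(data|¬H) = 0.244·0.756·0.244 = 0.045009.
Bayes: P(H|data) = 0.276·0.075851 / (0.276·0.075851 + 0.724·0.045009) = 0.020935/0.053521 = 0.3911.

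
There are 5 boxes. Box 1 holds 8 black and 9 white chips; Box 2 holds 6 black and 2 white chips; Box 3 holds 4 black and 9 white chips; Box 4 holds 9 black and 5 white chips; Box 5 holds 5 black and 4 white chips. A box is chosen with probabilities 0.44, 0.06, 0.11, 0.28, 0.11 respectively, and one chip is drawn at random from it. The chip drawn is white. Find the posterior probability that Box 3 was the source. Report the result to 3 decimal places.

P(white|Box 1) = 0.5294; P(white|Box 2) = 0.25; P(white|Box 3) = 0.6923; P(white|Box 4) = 0.3571; P(white|Box 5) = 0.4444.
Prior × likelihood for each source: 0.44·0.5294=0.2329, 0.06·0.25=0.01500, 0.11·0.6923=0.07615, 0.28·0.3571=0.1000, 0.11·0.4444=0.04889. Summing gives P(white) = 0.47298.
P(Box 3 | white) = 0.07615 / 0.47298 = 0.161.

Posterior probability ≈ 0.161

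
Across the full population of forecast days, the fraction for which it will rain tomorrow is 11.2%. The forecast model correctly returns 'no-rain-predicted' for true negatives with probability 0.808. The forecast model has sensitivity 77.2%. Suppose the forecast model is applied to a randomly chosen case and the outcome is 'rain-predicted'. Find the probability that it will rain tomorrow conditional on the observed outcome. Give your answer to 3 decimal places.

Write H for 'it will rain tomorrow'. Prior odds H:¬H = 0.112/0.888 = 0.12613. For the 'rain-predicted' outcome, the likelihood ratio is 0.772/0.192 = 4.0208.
Posterior odds = 0.12613 × 4.0208 = 0.50713, so P(H|E) = 0.50713/(1+0.50713) = 0.336.

P(H | E) ≈ 0.336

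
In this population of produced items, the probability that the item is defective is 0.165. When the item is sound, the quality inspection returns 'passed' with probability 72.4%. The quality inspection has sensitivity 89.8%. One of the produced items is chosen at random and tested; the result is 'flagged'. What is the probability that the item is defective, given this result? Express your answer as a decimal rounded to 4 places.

P(H | E) ≈ 0.3913

Write H for 'the item is defective'. Prior odds H:¬H = 0.165/0.835 = 0.19760. For the 'flagged' outcome, the likelihood ratio is 0.898/0.276 = 3.2536.
Posterior odds = 0.19760 × 3.2536 = 0.64293, so P(H|E) = 0.64293/(1+0.64293) = 0.3913.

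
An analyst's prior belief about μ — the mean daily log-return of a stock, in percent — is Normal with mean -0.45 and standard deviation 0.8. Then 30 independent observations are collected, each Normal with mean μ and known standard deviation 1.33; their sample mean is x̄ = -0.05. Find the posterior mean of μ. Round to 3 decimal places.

Posterior mean ≈ -0.084

Prior precision 1/τ₀² = 1/0.8² = 1.56250; data precision n/σ² = 30/1.33² = 16.9597.
Posterior precision = 1.56250 + 16.9597 = 18.5222.
Posterior mean = (1.56250·-0.45 + 16.9597·-0.05) / 18.5222 = -0.084.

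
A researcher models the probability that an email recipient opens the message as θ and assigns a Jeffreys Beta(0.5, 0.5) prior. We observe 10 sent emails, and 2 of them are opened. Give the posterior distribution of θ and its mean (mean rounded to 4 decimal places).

Posterior: Beta(2.5, 8.5); mean ≈ 0.2273

Observing 2 successes and 8 failures updates Beta(0.5, 0.5) by adding the success and failure counts to the two shape parameters: α = 0.5+2 = 2.5, β = 0.5+8 = 8.5.
Posterior mean = α/(α+β) = 2.5/11 = 0.2273.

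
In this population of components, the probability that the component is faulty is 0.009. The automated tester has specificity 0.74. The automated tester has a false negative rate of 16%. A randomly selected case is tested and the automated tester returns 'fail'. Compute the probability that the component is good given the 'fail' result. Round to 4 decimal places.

Write H for 'the component is faulty'. Prior odds H:¬H = 0.009/0.991 = 0.0090817. For the 'fail' outcome, the likelihood ratio is 0.84/0.26 = 3.2308.
Posterior odds = 0.0090817 × 3.2308 = 0.029341, so P(H|E) = 0.029341/(1+0.029341) = 0.0285. Then P(¬H|E) = 1 − 0.0285 = 0.9715.

P(¬H | E) ≈ 0.9715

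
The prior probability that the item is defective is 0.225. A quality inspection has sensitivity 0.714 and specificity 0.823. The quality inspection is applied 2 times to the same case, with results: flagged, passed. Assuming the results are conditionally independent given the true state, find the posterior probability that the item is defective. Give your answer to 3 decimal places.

Posterior P(H) ≈ 0.289

Let H be the event that the item is defective; start with P(H) = 0.225. P('flagged'|H) = 0.714, P('flagged'|¬H) = 0.177.
Update on result 1 ('flagged'): P(H) ← 0.714·0.2250 / (0.714·0.2250 + 0.177·0.7750) = 0.16065/0.29783 = 0.5394.
Update on result 2 ('passed'): P(H) ← 0.286·0.5394 / (0.286·0.5394 + 0.823·0.4606) = 0.15427/0.53334 = 0.2893.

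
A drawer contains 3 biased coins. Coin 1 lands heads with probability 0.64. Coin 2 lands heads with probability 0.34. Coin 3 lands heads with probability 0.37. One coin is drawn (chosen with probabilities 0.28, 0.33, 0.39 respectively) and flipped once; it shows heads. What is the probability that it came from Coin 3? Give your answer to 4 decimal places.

Posterior probability ≈ 0.3312

P(heads|C1) = 0.64; P(heads|C2) = 0.34; P(heads|C3) = 0.37.
Prior × likelihood for each source: 0.28·0.64=0.1792, 0.33·0.34=0.1122, 0.39·0.37=0.1443. Summing gives P(heads) = 0.43570.
P(Coin 3 | heads) = 0.1443 / 0.43570 = 0.3312.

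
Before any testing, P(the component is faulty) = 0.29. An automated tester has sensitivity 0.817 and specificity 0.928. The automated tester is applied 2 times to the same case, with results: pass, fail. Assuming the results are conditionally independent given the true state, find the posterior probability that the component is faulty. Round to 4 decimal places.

Posterior P(H) ≈ 0.4775

Let H be the event that the component is faulty; start with P(H) = 0.29. P('fail'|H) = 0.817, P('fail'|¬H) = 0.072.
Update on result 1 ('pass'): P(H) ← 0.183·0.2900 / (0.183·0.2900 + 0.928·0.7100) = 0.053070/0.71195 = 0.0745.
Update on result 2 ('fail'): P(H) ← 0.817·0.0745 / (0.817·0.0745 + 0.072·0.9255) = 0.060901/0.12753 = 0.4775.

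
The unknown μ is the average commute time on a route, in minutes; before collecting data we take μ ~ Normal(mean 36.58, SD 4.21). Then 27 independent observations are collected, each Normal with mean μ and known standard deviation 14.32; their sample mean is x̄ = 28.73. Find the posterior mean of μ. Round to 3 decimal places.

Prior precision 1/τ₀² = 1/4.21² = 0.0564204; data precision n/σ² = 27/14.32² = 0.131667.
Posterior precision = 0.0564204 + 0.131667 = 0.188088.
Posterior mean = (0.0564204·36.58 + 0.131667·28.73) / 0.188088 = 31.085.

Posterior mean ≈ 31.085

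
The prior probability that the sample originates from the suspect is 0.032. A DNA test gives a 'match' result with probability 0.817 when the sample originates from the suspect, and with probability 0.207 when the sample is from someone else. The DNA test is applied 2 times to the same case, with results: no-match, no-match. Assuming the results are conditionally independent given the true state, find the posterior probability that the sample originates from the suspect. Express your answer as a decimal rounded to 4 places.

Let H be the event that the sample originates from the suspect; start with P(H) = 0.032. P('match'|H) = 0.817, P('match'|¬H) = 0.207.
Update on result 1 ('no-match'): P(H) ← 0.183·0.0320 / (0.183·0.0320 + 0.793·0.9680) = 0.0058560/0.77348 = 0.0076.
Update on result 2 ('no-match'): P(H) ← 0.183·0.0076 / (0.183·0.0076 + 0.793·0.9924) = 0.0013855/0.78838 = 0.0018.

Posterior P(H) ≈ 0.0018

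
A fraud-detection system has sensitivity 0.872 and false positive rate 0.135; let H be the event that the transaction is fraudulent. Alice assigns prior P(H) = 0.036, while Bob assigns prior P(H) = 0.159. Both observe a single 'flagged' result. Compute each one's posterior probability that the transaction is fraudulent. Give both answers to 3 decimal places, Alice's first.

Alice: 0.194; Bob: 0.550

P('+'|H) = 0.872, P('+'|¬H) = 0.135.
Alice: numerator 0.872·0.036 = 0.031392; evidence = 0.031392+0.135·0.964 = 0.16153; posterior = 0.194.
Bob: numerator 0.872·0.159 = 0.13865; evidence = 0.13865+0.135·0.841 = 0.25218; posterior = 0.550.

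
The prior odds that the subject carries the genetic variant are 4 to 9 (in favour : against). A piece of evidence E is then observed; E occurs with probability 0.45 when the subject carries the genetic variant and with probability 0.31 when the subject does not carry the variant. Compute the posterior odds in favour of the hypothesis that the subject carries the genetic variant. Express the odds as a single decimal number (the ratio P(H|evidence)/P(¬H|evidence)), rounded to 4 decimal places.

Prior odds = 4/9 = 0.44444.
Likelihood ratio for E = 0.45/0.31 = 1.4516.
Posterior odds = prior odds × LR = 0.64516.

Posterior odds ≈ 0.6452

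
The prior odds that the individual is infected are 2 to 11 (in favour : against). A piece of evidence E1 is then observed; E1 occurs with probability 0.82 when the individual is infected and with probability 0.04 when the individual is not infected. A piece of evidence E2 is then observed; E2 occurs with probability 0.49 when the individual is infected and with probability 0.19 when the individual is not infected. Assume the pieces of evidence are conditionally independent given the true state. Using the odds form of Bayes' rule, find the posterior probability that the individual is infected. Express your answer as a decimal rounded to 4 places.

Posterior probability ≈ 0.9058

Prior odds = 2/11 = 0.18182. In log-odds, ln(0.18182) = -1.7047.
Add log likelihood ratios: ln(20.500) + ln(2.5789) = 3.9678.
Posterior log-odds = 2.2631, so posterior odds = exp(2.2631) = 9.6124. Converting, P(H|E) = 9.6124/10.612 = 0.9058.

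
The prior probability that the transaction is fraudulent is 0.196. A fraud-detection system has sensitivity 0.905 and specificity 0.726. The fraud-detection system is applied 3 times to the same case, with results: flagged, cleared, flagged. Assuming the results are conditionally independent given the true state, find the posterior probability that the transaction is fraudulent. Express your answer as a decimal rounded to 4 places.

With H the event that the transaction is fraudulent, the joint likelihood of the observed sequence is P(data|H) = 0.905·0.095·0.905 = 0.077807 and P(data|¬H) = 0.274·0.726·0.274 = 0.054505.
Bayes: P(H|data) = 0.196·0.077807 / (0.196·0.077807 + 0.804·0.054505) = 0.015250/0.059072 = 0.2582.

Posterior P(H) ≈ 0.2582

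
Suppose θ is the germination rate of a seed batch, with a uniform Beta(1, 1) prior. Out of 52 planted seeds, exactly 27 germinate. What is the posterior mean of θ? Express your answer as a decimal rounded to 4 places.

Posterior mean ≈ 0.5185

Observing 27 successes and 25 failures updates Beta(1, 1) by adding the success and failure counts to the two shape parameters: α = 1+27 = 28, β = 1+25 = 26.
E[θ | data] = 28/(28+26) = 0.5185.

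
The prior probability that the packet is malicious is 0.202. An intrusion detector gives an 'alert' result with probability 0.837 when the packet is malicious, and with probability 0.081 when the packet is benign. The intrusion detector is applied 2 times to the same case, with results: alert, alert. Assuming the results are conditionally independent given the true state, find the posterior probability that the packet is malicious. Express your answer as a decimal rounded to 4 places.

Posterior P(H) ≈ 0.9643

Let H be the event that the packet is malicious; start with P(H) = 0.202. P('alert'|H) = 0.837, P('alert'|¬H) = 0.081.
Update on result 1 ('alert'): P(H) ← 0.837·0.2020 / (0.837·0.2020 + 0.081·0.7980) = 0.16907/0.23371 = 0.7234.
Update on result 2 ('alert'): P(H) ← 0.837·0.7234 / (0.837·0.7234 + 0.081·0.2766) = 0.60551/0.62791 = 0.9643.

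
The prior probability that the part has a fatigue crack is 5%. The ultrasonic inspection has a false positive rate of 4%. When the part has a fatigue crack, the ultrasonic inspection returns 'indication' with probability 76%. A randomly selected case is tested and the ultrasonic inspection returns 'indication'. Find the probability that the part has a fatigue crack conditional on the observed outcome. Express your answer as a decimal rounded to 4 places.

P(H | E) ≈ 0.5000

Let H be the event that the part has a fatigue crack. P(H) = 0.05, so P(¬H) = 0.95. With E the 'indication' result, P(E|H) = 0.76 and P(E|¬H) = 0.04.
P(E) = 0.76·0.05 + 0.04·0.95 = 0.038000 + 0.038000 = 0.076000.
By Bayes' theorem, P(H|E) = 0.038000 / 0.076000 = 0.5000.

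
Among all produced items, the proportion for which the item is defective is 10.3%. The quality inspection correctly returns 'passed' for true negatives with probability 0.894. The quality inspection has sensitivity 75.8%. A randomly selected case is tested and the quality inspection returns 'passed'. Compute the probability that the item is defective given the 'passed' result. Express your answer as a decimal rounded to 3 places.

P(H | E) ≈ 0.030

Let H be the event that the item is defective. P(H) = 0.103, so P(¬H) = 0.897. With E the 'passed' result, P(E|H) = 0.242 and P(E|¬H) = 0.894.
P(E) = 0.242·0.103 + 0.894·0.897 = 0.024926 + 0.80192 = 0.82684.
By Bayes' theorem, P(H|E) = 0.024926 / 0.82684 = 0.030.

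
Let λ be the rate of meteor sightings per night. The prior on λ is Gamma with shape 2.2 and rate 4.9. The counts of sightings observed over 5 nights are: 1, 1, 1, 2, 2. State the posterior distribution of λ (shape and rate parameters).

The Poisson likelihood adds the total count to the shape and the number of exposure periods to the rate. Here ∑xᵢ = 7 and n = 5, so shape 2.2→9.2 and rate 4.9→9.9.

Posterior: Gamma(shape=9.2, rate=9.9)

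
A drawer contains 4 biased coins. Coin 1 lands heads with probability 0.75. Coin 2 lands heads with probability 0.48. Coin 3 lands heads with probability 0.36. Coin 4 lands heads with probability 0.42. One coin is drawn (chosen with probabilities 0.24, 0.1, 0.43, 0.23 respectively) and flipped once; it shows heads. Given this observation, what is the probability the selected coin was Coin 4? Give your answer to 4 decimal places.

Posterior probability ≈ 0.2015

Tabulate prior·likelihood by source: [1] prior 0.24, lik 0.75, product 0.1800; [2] prior 0.1, lik 0.48, product 0.04800; [3] prior 0.43, lik 0.36, product 0.1548; [4] prior 0.23, lik 0.42, product 0.09660.
Normalizing constant = 0.47940; the posterior for Coin 4 is its product over the sum, 0.09660/0.47940 = 0.2015.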